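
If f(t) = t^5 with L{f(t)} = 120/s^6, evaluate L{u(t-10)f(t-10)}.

Time shift theorem: L{u(t-a)f(t-a)} = e^(-as)F(s). Here a=10, F(s) = 120/s^6, so L{u(t-10)f(t-10)} = e^(-10s)·120/s^6

Final answer: e^(-10s)·120/s^6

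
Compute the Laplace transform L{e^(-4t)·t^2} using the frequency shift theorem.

L{e^(at)·t^n} = n!/(s-a)^(n+1), so L{e^(-4t)·t^2} = 2/(s+4)^3

Final answer: 2/(s+4)^3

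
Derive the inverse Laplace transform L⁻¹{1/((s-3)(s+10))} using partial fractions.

Decompose: A/(s-3) + B/(s+10). A = 1/13, B = -1/13. f(t) = (e^(3t) - e^(-10t))/13

Final answer: (e^(3t) - e^(-10t))/13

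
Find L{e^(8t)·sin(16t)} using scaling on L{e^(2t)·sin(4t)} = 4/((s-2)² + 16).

Scaling with a=4: L{e^(8t)·sin(16t)} = (1/4) · 4/((s/4-2)² + 16). Simplifying: 16/((s-8)² + 256)

Final answer: 16/((s-8)² + 256)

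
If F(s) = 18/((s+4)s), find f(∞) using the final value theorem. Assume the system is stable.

f(∞) = lim_{s→0} sF(s) = lim_{s→0} 18/(s+4) = 9/2

Final answer: 9/2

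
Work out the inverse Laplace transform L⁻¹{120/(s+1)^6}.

L⁻¹{n!/(s-a)^(n+1)} = t^n·e^(at), so L⁻¹{120/(s+1)^6} = t^5·e^(-t)

Final answer: t^5·e^(-t)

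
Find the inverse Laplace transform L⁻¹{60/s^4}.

L⁻¹{n!/s^(n+1)} = t^n with n=3. So L⁻¹{6/s^4} = t^3, and L⁻¹{60/s^4} = (60/6)·t^3 = 10·t^3

Final answer: 10·t^3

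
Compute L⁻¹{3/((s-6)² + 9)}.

Form: b/((s-a)² + b²) → e^(at)sin(bt). With a=6, b=3

Final answer: e^(6t)·sin(3t)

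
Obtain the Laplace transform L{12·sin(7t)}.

L{sin(ωt)} = ω/(s² + ω²), so L{sin(7t)} = 7/(s² + 49). Then L{12·sin(7t)} = 12·7/(s² + 49) = 84/(s² + 49)

Final answer: 84/(s² + 49)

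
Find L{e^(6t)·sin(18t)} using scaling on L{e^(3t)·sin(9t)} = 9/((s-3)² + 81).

Scaling with a=2: L{e^(6t)·sin(18t)} = (1/2) · 9/((s/2-3)² + 81). Simplifying: 18/((s-6)² + 324)

Final answer: 18/((s-6)² + 324)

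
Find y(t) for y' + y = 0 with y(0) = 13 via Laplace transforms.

L{y'} + L{y} = 0. sY - 13 + Y = 0. Y(s+1) = 13. Y = 13/(s+1)

Final answer: y(t) = 13e^(-t)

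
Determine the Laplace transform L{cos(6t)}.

L{cos(ωt)} = s/(s² + ω²), so L{cos(6t)} = s/(s² + 36)

Final answer: s/(s² + 36)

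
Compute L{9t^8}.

L{t^n} = n!/s^(n+1). So L{9t^8} = 9·8!/s^9 = 362880/s^9

Final answer: 362880/s^9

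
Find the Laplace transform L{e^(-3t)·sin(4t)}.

L{e^(at)·sin(ωt)} = ω/((s-a)² + ω²), so L{e^(-3t)·sin(4t)} = 4/((s+3)² + 16)

Final answer: 4/((s+3)² + 16)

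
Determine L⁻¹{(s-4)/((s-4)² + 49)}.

Using frequency shift: L⁻¹{(s-a)/((s-a)² + b²)} = e^(at)cos(bt). Here a=4, b=7

Final answer: e^(4t)·cos(7t)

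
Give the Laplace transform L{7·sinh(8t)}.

L{sinh(ωt)} = ω/(s² - ω²), so L{sinh(8t)} = 8/(s² - 64). Then L{7·sinh(8t)} = 7·8/(s² - 64) = 56/(s² - 64)

Final answer: 56/(s² - 64)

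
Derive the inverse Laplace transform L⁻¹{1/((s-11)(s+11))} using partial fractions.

Decompose: A/(s-11) + B/(s+11). A = 1/22, B = -1/22. f(t) = (e^(11t) - e^(-11t))/22

Final answer: (e^(11t) - e^(-11t))/22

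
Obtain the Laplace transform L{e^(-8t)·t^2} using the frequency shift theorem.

L{e^(at)·t^n} = n!/(s-a)^(n+1), so L{e^(-8t)·t^2} = 2/(s+8)^3

Final answer: 2/(s+8)^3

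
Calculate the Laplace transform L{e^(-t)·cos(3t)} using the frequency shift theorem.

Frequency shift: L{e^(at)f(t)} = F(s-a). L{e^(-t)·cos(3t)} = (s+1)/((s+1)² + 9)

Final answer: (s+1)/((s+1)² + 9)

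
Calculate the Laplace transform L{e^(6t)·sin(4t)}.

L{e^(at)·sin(ωt)} = ω/((s-a)² + ω²), so L{e^(6t)·sin(4t)} = 4/((s-6)² + 16)

Final answer: 4/((s-6)² + 16)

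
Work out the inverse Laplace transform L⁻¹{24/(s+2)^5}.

L⁻¹{n!/(s-a)^(n+1)} = t^n·e^(at) with n=4, a=-2. So L⁻¹{24/(s+2)^5} = t^4·e^(-2t)

Final answer: t^4·e^(-2t)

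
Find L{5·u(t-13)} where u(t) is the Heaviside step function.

L{u(t-a)} = e^(-as)/s. Here a=13, so L{u(t-13)} = e^(-13s)/s, and L{5·u(t-13)} = 5·e^(-13s)/s

Final answer: 5·e^(-13s)/s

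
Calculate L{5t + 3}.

L{5t + 3} = 5·L{t} + 3·L{1} = 5/s² + 3/s

Final answer: 5/s² + 3/s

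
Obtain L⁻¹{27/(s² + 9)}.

This is the form c·a/(s² + a²) with a = 3, c = 9. L⁻¹ = 9·sin(3t)

Final answer: 9·sin(3t)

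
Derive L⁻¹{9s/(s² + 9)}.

This is the form c·s/(s² + a²) with a = 3, c = 9. L⁻¹ = 9·cos(3t)

Final answer: 9·cos(3t)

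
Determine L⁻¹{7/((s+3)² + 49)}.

Form: b/((s-a)² + b²) → e^(at)sin(bt). With a=-3, b=7

Final answer: e^(-3t)·sin(7t)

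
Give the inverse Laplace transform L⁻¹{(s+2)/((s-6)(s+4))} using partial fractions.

Using partial fractions, f(t) = (8e^(6t) + 2e^(-4t))/10

Final answer: (8e^(6t) + 2e^(-4t))/10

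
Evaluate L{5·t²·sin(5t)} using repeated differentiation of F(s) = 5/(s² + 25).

F(s) = 5/(s² + 25). F'(s) = -10s/(s² + 25)². F''(s) = -10(25 - 3s²)/(s² + 25)³ = (30s² - 250)/(s² + 25)³. So L{t²·sin(5t)} = (-1)² F''(s) = (30s² - 250)/(s² + 25)³. Then L{5·t²·sin(5t)} = 5·(30s² - 250)/(s² + 25)³ = (150s² - 1250)/(s² + 25)³

Final answer: (150s² - 1250)/(s² + 25)³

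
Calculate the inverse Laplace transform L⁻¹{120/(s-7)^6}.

L⁻¹{n!/(s-a)^(n+1)} = t^n·e^(at), so L⁻¹{120/(s-7)^6} = t^5·e^(7t)

Final answer: t^5·e^(7t)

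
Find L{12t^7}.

L{t^n} = n!/s^(n+1). So L{12t^7} = 12·7!/s^8 = 60480/s^8

Final answer: 60480/s^8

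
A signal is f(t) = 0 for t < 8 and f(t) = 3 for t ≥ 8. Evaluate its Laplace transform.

f(t) = 3·u(t-8). L{u(t-8)} = e^(-8s)/s, so L{f(t)} = 3·e^(-8s)/s

Final answer: 3·e^(-8s)/s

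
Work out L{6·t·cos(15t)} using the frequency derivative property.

L{cos(15t)} = s/(s² + 225). Derivative: d/ds[s/(s² + 225)] = [(s² + 225) - s·2s]/(s² + 225)² = (225 - s²)/(s² + 225)². So L{t·cos(15t)} = -F'(s) = (s² - 225)/(s² + 225)². Then L{6·t·cos(15t)} = 6·(s² - 225)/(s² + 225)²

Final answer: 6·(s² - 225)/(s² + 225)²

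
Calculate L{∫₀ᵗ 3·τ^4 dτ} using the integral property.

L{∫₀ᵗ f(τ)dτ} = F(s)/s with f(t) = 3t^4. F(s) = 72/s^5, so L{∫₀ᵗ 3·τ^4 dτ} = (72/s^5)/s = 72/s^6. (Check: ∫₀ᵗ 3·τ^4 dτ = 3t^5/5.)

Final answer: 72/s^6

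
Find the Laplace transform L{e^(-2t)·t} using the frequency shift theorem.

L{e^(at)·t^n} = n!/(s-a)^(n+1), so L{e^(-2t)·t} = 1/(s+2)^2

Final answer: 1/(s+2)^2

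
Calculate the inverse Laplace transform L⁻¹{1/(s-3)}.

L⁻¹{1/(s-a)} = e^(at), so L⁻¹{1/(s-3)} = e^(3t)

Final answer: e^(3t)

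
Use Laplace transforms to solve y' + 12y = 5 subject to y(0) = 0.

sY + 12Y = 5/s. Y = 5/(s(s+12)). Partial fractions: Y = 5/12/s - 5/12/(s+12)

Final answer: y(t) = 5/12(1 - e^(-12t))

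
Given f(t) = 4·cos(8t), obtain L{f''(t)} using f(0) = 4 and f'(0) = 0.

F(s) = 4s/(s² + 64). L{f''(t)} = s²F(s) - sf(0) - f'(0) = 4s³/(s² + 64) - 4s = (4s³ - 4s(s² + 64))/(s² + 64) = -256s/(s² + 64)

Final answer: -256s/(s² + 64)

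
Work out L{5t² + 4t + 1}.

L{5t² + 4t + 1} = 5·2/s³ + 4/s² + 1/s = 10/s³ + 4/s² + 1/s

Final answer: 10/s³ + 4/s² + 1/s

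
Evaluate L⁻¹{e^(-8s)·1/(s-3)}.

L⁻¹{1/(s-3)} = e^(3t). By the time shift theorem, L⁻¹{e^(-as)F(s)} = u(t-a)f(t-a) with a=8, so L⁻¹{e^(-8s)·1/(s-3)} = u(t-8)·e^(3(t-8))

Final answer: u(t-8)·e^(3(t-8))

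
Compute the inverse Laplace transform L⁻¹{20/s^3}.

L⁻¹{n!/s^(n+1)} = t^n with n=2. So L⁻¹{2/s^3} = t^2, and L⁻¹{20/s^3} = (20/2)·t^2 = 10·t^2

Final answer: 10·t^2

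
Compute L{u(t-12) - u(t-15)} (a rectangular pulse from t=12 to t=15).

L{u(t-a)} = e^(-as)/s. L{u(t-12) - u(t-15)} = (e^(-12s) - e^(-15s))/s

Final answer: (e^(-12s) - e^(-15s))/s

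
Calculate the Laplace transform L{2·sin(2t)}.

L{sin(ωt)} = ω/(s² + ω²), so L{sin(2t)} = 2/(s² + 4). Then L{2·sin(2t)} = 2·2/(s² + 4) = 4/(s² + 4)

Final answer: 4/(s² + 4)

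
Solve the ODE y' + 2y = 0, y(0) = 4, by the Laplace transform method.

L{y'} + 2L{y} = 0. sY - 4 + 2Y = 0. Y(s+2) = 4. Y = 4/(s+2)

Final answer: y(t) = 4e^(-2t)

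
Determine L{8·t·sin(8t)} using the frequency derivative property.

L{sin(8t)} = 8/(s² + 64). By L{t·f(t)} = -F'(s): -d/ds[8/(s² + 64)] = -(8)·(-2s)/(s² + 64)² = 16s/(s² + 64)². Then L{8·t·sin(8t)} = 8·16s/(s² + 64)² = 128s/(s² + 64)²

Final answer: 128s/(s² + 64)²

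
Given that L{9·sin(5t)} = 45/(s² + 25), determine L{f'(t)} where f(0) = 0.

L{f'(t)} = s·F(s) - f(0) = s·45/(s² + 25) - 0 = 45s/(s² + 25)

Final answer: 45s/(s² + 25)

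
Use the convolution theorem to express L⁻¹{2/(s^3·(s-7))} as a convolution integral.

2/(s^3·(s-7)) = (2/s^3)·(1/(s-7)) = L{t^2}·L{e^(7t)}. So f(t) = t^2*e^(7t) = ∫₀ᵗ τ^2·e^(7(t-τ)) dτ

Final answer: ∫₀ᵗ τ^2·e^(7(t-τ)) dτ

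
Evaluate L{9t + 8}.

L{9t + 8} = 9·L{t} + 8·L{1} = 9/s² + 8/s

Final answer: 9/s² + 8/s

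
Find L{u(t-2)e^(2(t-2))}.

u(t-a)f(t-a) with f(t)=e^(2t). L{e^(2t)} = 1/(s-2). By time shift: e^(-2s)/(s-2)

Final answer: e^(-2s)/(s-2)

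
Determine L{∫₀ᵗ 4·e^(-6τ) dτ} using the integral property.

L{∫₀ᵗ f(τ)dτ} = F(s)/s with F(s) = 4/(s+6), so L{∫₀ᵗ 4·e^(-6τ) dτ} = 4/(s(s+6))

Final answer: 4/(s(s+6))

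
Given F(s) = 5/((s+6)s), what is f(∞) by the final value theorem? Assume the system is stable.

f(∞) = lim_{s→0} sF(s) = lim_{s→0} 5/(s+6) = 5/6

Final answer: 5/6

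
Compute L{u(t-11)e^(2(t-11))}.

u(t-a)f(t-a) with f(t)=e^(2t). L{e^(2t)} = 1/(s-2). By time shift: e^(-11s)/(s-2)

Final answer: e^(-11s)/(s-2)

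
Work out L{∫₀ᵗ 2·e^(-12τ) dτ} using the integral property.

L{∫₀ᵗ f(τ)dτ} = F(s)/s with F(s) = 2/(s+12), so L{∫₀ᵗ 2·e^(-12τ) dτ} = 2/(s(s+12))

Final answer: 2/(s(s+12))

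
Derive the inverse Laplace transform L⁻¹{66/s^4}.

L⁻¹{n!/s^(n+1)} = t^n with n=3. So L⁻¹{6/s^4} = t^3, and L⁻¹{66/s^4} = (66/6)·t^3 = 11·t^3

Final answer: 11·t^3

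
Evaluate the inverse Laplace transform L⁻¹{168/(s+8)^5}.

L⁻¹{n!/(s-a)^(n+1)} = t^n·e^(at) with n=4, a=-8. So L⁻¹{24/(s+8)^5} = t^4·e^(-8t), and L⁻¹{168/(s+8)^5} = (168/24)·t^4·e^(-8t) = 7·t^4·e^(-8t)

Final answer: 7·t^4·e^(-8t)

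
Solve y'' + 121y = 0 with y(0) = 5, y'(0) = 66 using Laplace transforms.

L{y''} + 121L{y} = 0. s²Y - 5s - 66 + 121Y = 0. Y(s² + 121) = 5s + 66. Y = (5s + 66)/(s² + 121). Inverting: y(t) = 5cos(11t) + 6sin(11t)

Final answer: y(t) = 5cos(11t) + 6sin(11t)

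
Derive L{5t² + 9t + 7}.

L{5t² + 9t + 7} = 5·2/s³ + 9/s² + 7/s = 10/s³ + 9/s² + 7/s

Final answer: 10/s³ + 9/s² + 7/s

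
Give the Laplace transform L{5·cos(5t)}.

L{cos(ωt)} = s/(s² + ω²), so L{cos(5t)} = s/(s² + 25). Then L{5·cos(5t)} = 5·s/(s² + 25) = 5s/(s² + 25)

Final answer: 5s/(s² + 25)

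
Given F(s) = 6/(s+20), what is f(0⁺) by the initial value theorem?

f(0⁺) = lim_{s→∞} s·6/(s+20) = lim_{s→∞} 6s/(s+20) = 6

Final answer: 6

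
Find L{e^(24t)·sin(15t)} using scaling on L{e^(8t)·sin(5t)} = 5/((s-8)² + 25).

Scaling with a=3: L{e^(24t)·sin(15t)} = (1/3) · 5/((s/3-8)² + 25). Simplifying: 15/((s-24)² + 225)

Final answer: 15/((s-24)² + 225)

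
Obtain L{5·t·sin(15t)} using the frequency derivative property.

L{sin(15t)} = 15/(s² + 225). By L{t·f(t)} = -F'(s): -d/ds[15/(s² + 225)] = -(15)·(-2s)/(s² + 225)² = 30s/(s² + 225)². Then L{5·t·sin(15t)} = 5·30s/(s² + 225)² = 150s/(s² + 225)²

Final answer: 150s/(s² + 225)²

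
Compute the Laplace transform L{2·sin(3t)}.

L{sin(ωt)} = ω/(s² + ω²), so L{sin(3t)} = 3/(s² + 9). Then L{2·sin(3t)} = 2·3/(s² + 9) = 6/(s² + 9)

Final answer: 6/(s² + 9)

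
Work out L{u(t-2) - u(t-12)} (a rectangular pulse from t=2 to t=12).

L{u(t-a)} = e^(-as)/s. L{u(t-2) - u(t-12)} = (e^(-2s) - e^(-12s))/s

Final answer: (e^(-2s) - e^(-12s))/s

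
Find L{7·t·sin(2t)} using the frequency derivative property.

L{sin(2t)} = 2/(s² + 4). By L{t·f(t)} = -F'(s): -d/ds[2/(s² + 4)] = -(2)·(-2s)/(s² + 4)² = 4s/(s² + 4)². Then L{7·t·sin(2t)} = 7·4s/(s² + 4)² = 28s/(s² + 4)²

Final answer: 28s/(s² + 4)²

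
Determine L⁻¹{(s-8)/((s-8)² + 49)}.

Using frequency shift: L⁻¹{(s-a)/((s-a)² + b²)} = e^(at)cos(bt). Here a=8, b=7

Final answer: e^(8t)·cos(7t)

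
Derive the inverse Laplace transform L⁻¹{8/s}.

L⁻¹{c/s} = c, so L⁻¹{8/s} = 8

Final answer: 8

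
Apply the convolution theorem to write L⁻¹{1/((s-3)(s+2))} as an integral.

1/((s-3)(s+2)) = (1/(s-3))·(1/(s+2)) = L{e^(3t)}·L{e^(-2t)}. So f(t) = e^(3t)*e^(-2t) = ∫₀ᵗ e^(3τ)·e^(-2(t-τ)) dτ

Final answer: ∫₀ᵗ e^(3τ)·e^(-2(t-τ)) dτ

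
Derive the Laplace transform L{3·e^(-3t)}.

L{e^(at)} = 1/(s-a), so L{e^(-3t)} = 1/(s+3). Then L{3·e^(-3t)} = 3/(s+3)

Final answer: 3/(s+3)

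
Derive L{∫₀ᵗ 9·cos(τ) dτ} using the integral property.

L{∫₀ᵗ f(τ)dτ} = F(s)/s with F(s) = 9s/(s² + 1), so the result is (9s/(s² + 1))/s = 9/(s² + 1)

Final answer: 9/(s² + 1)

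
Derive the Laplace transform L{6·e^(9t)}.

L{e^(at)} = 1/(s-a), so L{e^(9t)} = 1/(s-9). Then L{6·e^(9t)} = 6/(s-9)

Final answer: 6/(s-9)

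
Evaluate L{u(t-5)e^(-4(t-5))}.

u(t-a)f(t-a) with f(t)=e^(-4t). L{e^(-4t)} = 1/(s+4). By time shift: e^(-5s)/(s+4)

Final answer: e^(-5s)/(s+4)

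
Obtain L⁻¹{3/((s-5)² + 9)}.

Form: b/((s-a)² + b²) → e^(at)sin(bt). With a=5, b=3

Final answer: e^(5t)·sin(3t)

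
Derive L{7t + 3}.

L{7t + 3} = 7·L{t} + 3·L{1} = 7/s² + 3/s

Final answer: 7/s² + 3/s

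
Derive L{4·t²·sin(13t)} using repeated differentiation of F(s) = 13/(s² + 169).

F(s) = 13/(s² + 169). F'(s) = -26s/(s² + 169)². F''(s) = -26(169 - 3s²)/(s² + 169)³ = (78s² - 4394)/(s² + 169)³. So L{t²·sin(13t)} = (-1)² F''(s) = (78s² - 4394)/(s² + 169)³. Then L{4·t²·sin(13t)} = 4·(78s² - 4394)/(s² + 169)³ = (312s² - 17576)/(s² + 169)³

Final answer: (312s² - 17576)/(s² + 169)³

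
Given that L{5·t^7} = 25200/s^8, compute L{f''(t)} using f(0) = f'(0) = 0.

L{f''(t)} = s²F(s) - sf(0) - f'(0) = s²·25200/s^8 - 0 - 0 = 25200/s^6

Final answer: 25200/s^6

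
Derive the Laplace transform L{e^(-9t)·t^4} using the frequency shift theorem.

L{e^(at)·t^n} = n!/(s-a)^(n+1), so L{e^(-9t)·t^4} = 24/(s+9)^5

Final answer: 24/(s+9)^5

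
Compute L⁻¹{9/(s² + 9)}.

This is the form c·a/(s² + a²) with a = 3, c = 3. L⁻¹ = 3·sin(3t)

Final answer: 3·sin(3t)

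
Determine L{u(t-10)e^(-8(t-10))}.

u(t-a)f(t-a) with f(t)=e^(-8t). L{e^(-8t)} = 1/(s+8). By time shift: e^(-10s)/(s+8)

Final answer: e^(-10s)/(s+8)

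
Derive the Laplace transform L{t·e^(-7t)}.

L{t^n·e^(at)} = n!/(s-a)^(n+1), so L{t·e^(-7t)} = 1/(s+7)^2

Final answer: 1/(s+7)^2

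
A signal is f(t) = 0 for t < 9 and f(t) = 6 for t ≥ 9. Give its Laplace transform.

f(t) = 6·u(t-9). L{u(t-9)} = e^(-9s)/s, so L{f(t)} = 6·e^(-9s)/s

Final answer: 6·e^(-9s)/s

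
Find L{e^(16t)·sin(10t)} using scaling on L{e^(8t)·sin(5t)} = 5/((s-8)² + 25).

Scaling with a=2: L{e^(16t)·sin(10t)} = (1/2) · 5/((s/2-8)² + 25). Simplifying: 10/((s-16)² + 100)

Final answer: 10/((s-16)² + 100)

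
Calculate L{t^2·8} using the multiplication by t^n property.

L{8} = 8/s. d^1/ds^1[1/s] = -1/s². d^2/ds^2[1/s] = 2/s^3. So L{t^2} = (-1)^{2}·2/s^3 = 2/s^3. Then L{t^2·8} = 8·2/s^3 = 16/s^3

Final answer: 16/s^3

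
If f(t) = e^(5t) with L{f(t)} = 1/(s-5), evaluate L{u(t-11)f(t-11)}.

Time shift theorem: L{u(t-a)f(t-a)} = e^(-as)F(s). Here a=11, F(s) = 1/(s-5), so L{u(t-11)f(t-11)} = e^(-11s)·1/(s-5)

Final answer: e^(-11s)·1/(s-5)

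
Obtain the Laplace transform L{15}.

L{15} = 15 · L{1} = 15/s

Final answer: 15/s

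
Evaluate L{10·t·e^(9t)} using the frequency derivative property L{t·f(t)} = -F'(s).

L{e^(9t)} = 1/(s-9). By frequency derivative: L{t·e^(9t)} = -d/ds[1/(s-9)] = -(-1)/(s-9)² = 1/(s-9)². Then L{10·t·e^(9t)} = 10·1/(s-9)² = 10/(s-9)²

Final answer: 10/(s-9)²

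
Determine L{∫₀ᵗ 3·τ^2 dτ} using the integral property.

L{∫₀ᵗ f(τ)dτ} = F(s)/s with f(t) = 3t^2. F(s) = 6/s^3, so L{∫₀ᵗ 3·τ^2 dτ} = (6/s^3)/s = 6/s^4. (Check: ∫₀ᵗ 3·τ^2 dτ = 3t^3/3.)

Final answer: 6/s^4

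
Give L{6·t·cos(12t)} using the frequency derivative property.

L{cos(12t)} = s/(s² + 144). Derivative: d/ds[s/(s² + 144)] = [(s² + 144) - s·2s]/(s² + 144)² = (144 - s²)/(s² + 144)². So L{t·cos(12t)} = -F'(s) = (s² - 144)/(s² + 144)². Then L{6·t·cos(12t)} = 6·(s² - 144)/(s² + 144)²

Final answer: 6·(s² - 144)/(s² + 144)²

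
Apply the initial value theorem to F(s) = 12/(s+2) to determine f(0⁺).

f(0⁺) = lim_{s→∞} s·12/(s+2) = lim_{s→∞} 12s/(s+2) = 12

Final answer: 12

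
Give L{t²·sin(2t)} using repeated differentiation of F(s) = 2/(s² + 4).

F(s) = 2/(s² + 4). F'(s) = -4s/(s² + 4)². F''(s) = -4(4 - 3s²)/(s² + 4)³ = (12s² - 16)/(s² + 4)³. So L{t²·sin(2t)} = (-1)² F''(s) = (12s² - 16)/(s² + 4)³

Final answer: (12s² - 16)/(s² + 4)³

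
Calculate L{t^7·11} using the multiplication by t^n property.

L{11} = 11/s. d^1/ds^1[1/s] = -1/s². d^2/ds^2[1/s] = 2/s^3. d^3/ds^3[1/s] = -6/s^4. d^4/ds^4[1/s] = 24/s^5. d^5/ds^5[1/s] = -120/s^6. d^6/ds^6[1/s] = 720/s^7. d^7/ds^7[1/s] = -5040/s^8. So L{t^7} = (-1)^{7}·-5040/s^8 = 5040/s^8. Then L{t^7·11} = 11·5040/s^8 = 55440/s^8

Final answer: 55440/s^8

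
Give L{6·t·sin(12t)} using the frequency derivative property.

L{sin(12t)} = 12/(s² + 144). By L{t·f(t)} = -F'(s): -d/ds[12/(s² + 144)] = -(12)·(-2s)/(s² + 144)² = 24s/(s² + 144)². Then L{6·t·sin(12t)} = 6·24s/(s² + 144)² = 144s/(s² + 144)²

Final answer: 144s/(s² + 144)²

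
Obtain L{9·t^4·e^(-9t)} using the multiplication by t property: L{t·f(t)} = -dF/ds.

Using L{t^n·e^(at)} = n!/(s-a)^(n+1), L{t^4·e^(-9t)} = 24/(s+9)^5, so L{9·t^4·e^(-9t)} = 9·24/(s+9)^5 = 216/(s+9)^5

Final answer: 216/(s+9)^5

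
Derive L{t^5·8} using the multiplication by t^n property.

L{8} = 8/s. d^1/ds^1[1/s] = -1/s². d^2/ds^2[1/s] = 2/s^3. d^3/ds^3[1/s] = -6/s^4. d^4/ds^4[1/s] = 24/s^5. d^5/ds^5[1/s] = -120/s^6. So L{t^5} = (-1)^{5}·-120/s^6 = 120/s^6. Then L{t^5·8} = 8·120/s^6 = 960/s^6

Final answer: 960/s^6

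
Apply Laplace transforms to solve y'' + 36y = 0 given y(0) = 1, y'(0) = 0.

L{y''} + 36L{y} = 0. s²Y - s - 0 + 36Y = 0. Y(s² + 36) = s. Y = (s)/(s² + 36). Inverting: y(t) = cos(6t)

Final answer: y(t) = cos(6t)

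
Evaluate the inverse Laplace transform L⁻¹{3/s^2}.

L⁻¹{n!/s^(n+1)} = t^n with n=1. So L⁻¹{1/s^2} = t, and L⁻¹{3/s^2} = (3/1)·t = 3·t

Final answer: 3·t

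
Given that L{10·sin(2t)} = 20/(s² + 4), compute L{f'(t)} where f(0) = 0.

L{f'(t)} = s·F(s) - f(0) = s·20/(s² + 4) - 0 = 20s/(s² + 4)

Final answer: 20s/(s² + 4)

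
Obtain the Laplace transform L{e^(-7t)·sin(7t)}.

L{e^(at)·sin(ωt)} = ω/((s-a)² + ω²), so L{e^(-7t)·sin(7t)} = 7/((s+7)² + 49)

Final answer: 7/((s+7)² + 49)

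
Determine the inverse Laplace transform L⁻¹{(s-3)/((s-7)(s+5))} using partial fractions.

Using partial fractions, f(t) = (4e^(7t) + 8e^(-5t))/12

Final answer: (4e^(7t) + 8e^(-5t))/12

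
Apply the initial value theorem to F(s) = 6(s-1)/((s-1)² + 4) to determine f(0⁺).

f(0⁺) = lim_{s→∞} sF(s) = lim_{s→∞} 6s(s-1)/((s-1)² + 4) = 6

Final answer: 6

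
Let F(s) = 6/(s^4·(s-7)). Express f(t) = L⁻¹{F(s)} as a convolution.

6/(s^4·(s-7)) = (6/s^4)·(1/(s-7)) = L{t^3}·L{e^(7t)}. So f(t) = t^3*e^(7t) = ∫₀ᵗ τ^3·e^(7(t-τ)) dτ

Final answer: ∫₀ᵗ τ^3·e^(7(t-τ)) dτ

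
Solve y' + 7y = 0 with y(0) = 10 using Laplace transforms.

L{y'} + 7L{y} = 0. sY - 10 + 7Y = 0. Y(s+7) = 10. Y = 10/(s+7)

Final answer: y(t) = 10e^(-7t)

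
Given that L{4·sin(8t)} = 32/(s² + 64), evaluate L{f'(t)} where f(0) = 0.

L{f'(t)} = s·F(s) - f(0) = s·32/(s² + 64) - 0 = 32s/(s² + 64)

Final answer: 32s/(s² + 64)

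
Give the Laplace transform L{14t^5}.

L{14t^5} = 14 · L{t^5} = 14 · 120/s^6 = 1680/s^6

Final answer: 1680/s^6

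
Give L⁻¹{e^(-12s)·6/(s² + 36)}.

L⁻¹{6/(s² + 36)} = sin(6t). By the time shift theorem, L⁻¹{e^(-as)F(s)} = u(t-a)f(t-a) with a=12, so L⁻¹{e^(-12s)·6/(s² + 36)} = u(t-12)·sin(6(t-12))

Final answer: u(t-12)·sin(6(t-12))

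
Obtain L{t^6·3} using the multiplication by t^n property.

L{3} = 3/s. d^1/ds^1[1/s] = -1/s². d^2/ds^2[1/s] = 2/s^3. d^3/ds^3[1/s] = -6/s^4. d^4/ds^4[1/s] = 24/s^5. d^5/ds^5[1/s] = -120/s^6. d^6/ds^6[1/s] = 720/s^7. So L{t^6} = (-1)^{6}·720/s^7 = 720/s^7. Then L{t^6·3} = 3·720/s^7 = 2160/s^7

Final answer: 2160/s^7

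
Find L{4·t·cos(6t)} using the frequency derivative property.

L{cos(6t)} = s/(s² + 36). Derivative: d/ds[s/(s² + 36)] = [(s² + 36) - s·2s]/(s² + 36)² = (36 - s²)/(s² + 36)². So L{t·cos(6t)} = -F'(s) = (s² - 36)/(s² + 36)². Then L{4·t·cos(6t)} = 4·(s² - 36)/(s² + 36)²

Final answer: 4·(s² - 36)/(s² + 36)²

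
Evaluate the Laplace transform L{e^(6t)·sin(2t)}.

L{e^(at)·sin(ωt)} = ω/((s-a)² + ω²), so L{e^(6t)·sin(2t)} = 2/((s-6)² + 4)

Final answer: 2/((s-6)² + 4)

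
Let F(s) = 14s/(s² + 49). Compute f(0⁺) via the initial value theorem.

f(0⁺) = lim_{s→∞} s·14s/(s² + 49) = lim_{s→∞} 14s²/(s² + 49) = 14

Final answer: 14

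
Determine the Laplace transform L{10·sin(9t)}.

L{sin(ωt)} = ω/(s² + ω²), so L{sin(9t)} = 9/(s² + 81). Then L{10·sin(9t)} = 10·9/(s² + 81) = 90/(s² + 81)

Final answer: 90/(s² + 81)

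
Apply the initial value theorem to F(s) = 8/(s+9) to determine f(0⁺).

f(0⁺) = lim_{s→∞} s·8/(s+9) = lim_{s→∞} 8s/(s+9) = 8

Final answer: 8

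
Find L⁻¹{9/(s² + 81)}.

This is the form c·a/(s² + a²) with a = 9. L⁻¹ = sin(9t)

Final answer: sin(9t)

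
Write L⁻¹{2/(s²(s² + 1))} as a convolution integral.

2/(s²(s² + 1)) = (1/s²)·(2/(s² + 1)) = L{t}·L{2·sin(t)}. So f(t) = t*(2·sin(t)) = ∫₀ᵗ 2τ·sin((t-τ)) dτ

Final answer: ∫₀ᵗ 2τ·sin((t-τ)) dτ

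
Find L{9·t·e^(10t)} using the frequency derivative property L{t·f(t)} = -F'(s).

L{e^(10t)} = 1/(s-10). By frequency derivative: L{t·e^(10t)} = -d/ds[1/(s-10)] = -(-1)/(s-10)² = 1/(s-10)². Then L{9·t·e^(10t)} = 9·1/(s-10)² = 9/(s-10)²

Final answer: 9/(s-10)²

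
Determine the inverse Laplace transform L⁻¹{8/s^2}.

L⁻¹{n!/s^(n+1)} = t^n with n=1. So L⁻¹{1/s^2} = t, and L⁻¹{8/s^2} = (8/1)·t = 8·t

Final answer: 8·t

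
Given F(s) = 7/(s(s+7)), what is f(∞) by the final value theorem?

f(∞) = lim_{s→0} s·7/(s(s+7)) = lim_{s→0} 7/(s+7) = 7/7 = 1

Final answer: 1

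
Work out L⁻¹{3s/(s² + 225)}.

This is the form c·s/(s² + a²) with a = 15, c = 3. L⁻¹ = 3·cos(15t)

Final answer: 3·cos(15t)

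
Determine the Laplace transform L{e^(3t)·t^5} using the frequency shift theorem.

L{e^(at)·t^n} = n!/(s-a)^(n+1), so L{e^(3t)·t^5} = 120/(s-3)^6

Final answer: 120/(s-3)^6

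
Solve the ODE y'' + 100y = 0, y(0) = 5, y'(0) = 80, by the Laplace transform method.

L{y''} + 100L{y} = 0. s²Y - 5s - 80 + 100Y = 0. Y(s² + 100) = 5s + 80. Y = (5s + 80)/(s² + 100). Inverting: y(t) = 5cos(10t) + 8sin(10t)

Final answer: y(t) = 5cos(10t) + 8sin(10t)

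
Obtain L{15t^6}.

L{t^n} = n!/s^(n+1). So L{15t^6} = 15·6!/s^7 = 10800/s^7

Final answer: 10800/s^7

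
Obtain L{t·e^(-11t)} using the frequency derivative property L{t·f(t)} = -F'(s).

L{e^(-11t)} = 1/(s+11). By frequency derivative: L{t·e^(-11t)} = -d/ds[1/(s+11)] = -(-1)/(s+11)² = 1/(s+11)²

Final answer: 1/(s+11)²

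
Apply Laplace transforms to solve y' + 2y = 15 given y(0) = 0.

sY + 2Y = 15/s. Y = 15/(s(s+2)). Partial fractions: Y = 15/2/s - 15/2/(s+2)

Final answer: y(t) = 15/2(1 - e^(-2t))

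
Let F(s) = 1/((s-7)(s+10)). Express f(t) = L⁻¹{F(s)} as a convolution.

1/((s-7)(s+10)) = (1/(s-7))·(1/(s+10)) = L{e^(7t)}·L{e^(-10t)}. So f(t) = e^(7t)*e^(-10t) = ∫₀ᵗ e^(7τ)·e^(-10(t-τ)) dτ

Final answer: ∫₀ᵗ e^(7τ)·e^(-10(t-τ)) dτ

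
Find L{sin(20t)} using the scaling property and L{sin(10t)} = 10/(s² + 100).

Using L{f(at)} = (1/a)F(s/a) with a=2: L{sin(20t)} = (1/2) · 10/((s/2)² + 100) = (1/2) · 10·4/(s² + 400) = 20/(s² + 400)

Final answer: 20/(s² + 400)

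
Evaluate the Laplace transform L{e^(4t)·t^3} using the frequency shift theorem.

L{e^(at)·t^n} = n!/(s-a)^(n+1), so L{e^(4t)·t^3} = 6/(s-4)^4

Final answer: 6/(s-4)^4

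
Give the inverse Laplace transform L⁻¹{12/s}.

L⁻¹{c/s} = c, so L⁻¹{12/s} = 12

Final answer: 12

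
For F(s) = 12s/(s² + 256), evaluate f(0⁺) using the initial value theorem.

f(0⁺) = lim_{s→∞} s·12s/(s² + 256) = lim_{s→∞} 12s²/(s² + 256) = 12

Final answer: 12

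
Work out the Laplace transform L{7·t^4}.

L{t^n} = n!/s^(n+1), so L{t^4} = 24/s^5. Then L{7·t^4} = 7·24/s^5 = 168/s^5

Final answer: 168/s^5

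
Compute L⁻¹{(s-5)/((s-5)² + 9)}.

Using frequency shift: L⁻¹{(s-a)/((s-a)² + b²)} = e^(at)cos(bt). Here a=5, b=3

Final answer: e^(5t)·cos(3t)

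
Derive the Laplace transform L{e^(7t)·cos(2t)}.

L{e^(at)·cos(ωt)} = (s-a)/((s-a)² + ω²), so L{e^(7t)·cos(2t)} = (s-7)/((s-7)² + 4)

Final answer: (s-7)/((s-7)² + 4)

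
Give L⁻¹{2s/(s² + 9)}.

This is the form c·s/(s² + a²) with a = 3, c = 2. L⁻¹ = 2·cos(3t)

Final answer: 2·cos(3t)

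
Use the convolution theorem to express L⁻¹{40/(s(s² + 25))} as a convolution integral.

40/(s(s² + 25)) = (1/s)·(40/(s² + 25)) = L{1}·L{8·sin(5t)}. So f(t) = 1*(8·sin(5t)) = ∫₀ᵗ 8·sin(5τ) dτ

Final answer: ∫₀ᵗ 8·sin(5τ) dτ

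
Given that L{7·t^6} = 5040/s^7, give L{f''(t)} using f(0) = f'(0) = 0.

L{f''(t)} = s²F(s) - sf(0) - f'(0) = s²·5040/s^7 - 0 - 0 = 5040/s^5

Final answer: 5040/s^5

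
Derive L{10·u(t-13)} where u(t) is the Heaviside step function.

L{u(t-a)} = e^(-as)/s. Here a=13, so L{u(t-13)} = e^(-13s)/s, and L{10·u(t-13)} = 10·e^(-13s)/s

Final answer: 10·e^(-13s)/s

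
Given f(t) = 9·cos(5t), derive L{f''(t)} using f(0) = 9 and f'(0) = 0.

F(s) = 9s/(s² + 25). L{f''(t)} = s²F(s) - sf(0) - f'(0) = 9s³/(s² + 25) - 9s = (9s³ - 9s(s² + 25))/(s² + 25) = -225s/(s² + 25)

Final answer: -225s/(s² + 25)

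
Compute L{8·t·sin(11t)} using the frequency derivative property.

L{sin(11t)} = 11/(s² + 121). By L{t·f(t)} = -F'(s): -d/ds[11/(s² + 121)] = -(11)·(-2s)/(s² + 121)² = 22s/(s² + 121)². Then L{8·t·sin(11t)} = 8·22s/(s² + 121)² = 176s/(s² + 121)²

Final answer: 176s/(s² + 121)²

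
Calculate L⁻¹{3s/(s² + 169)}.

This is the form c·s/(s² + a²) with a = 13, c = 3. L⁻¹ = 3·cos(13t)

Final answer: 3·cos(13t)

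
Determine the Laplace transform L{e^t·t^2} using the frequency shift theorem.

L{e^(at)·t^n} = n!/(s-a)^(n+1), so L{e^t·t^2} = 2/(s-1)^3

Final answer: 2/(s-1)^3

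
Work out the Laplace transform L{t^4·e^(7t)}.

L{t^n·e^(at)} = n!/(s-a)^(n+1), so L{t^4·e^(7t)} = 24/(s-7)^5

Final answer: 24/(s-7)^5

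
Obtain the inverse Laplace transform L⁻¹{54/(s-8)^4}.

L⁻¹{n!/(s-a)^(n+1)} = t^n·e^(at) with n=3, a=8. So L⁻¹{6/(s-8)^4} = t^3·e^(8t), and L⁻¹{54/(s-8)^4} = (54/6)·t^3·e^(8t) = 9·t^3·e^(8t)

Final answer: 9·t^3·e^(8t)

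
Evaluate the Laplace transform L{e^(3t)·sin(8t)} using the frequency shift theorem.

Frequency shift: L{e^(at)f(t)} = F(s-a). L{e^(3t)·sin(8t)} = 8/((s-3)² + 64)

Final answer: 8/((s-3)² + 64)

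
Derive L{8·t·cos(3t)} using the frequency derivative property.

L{cos(3t)} = s/(s² + 9). Derivative: d/ds[s/(s² + 9)] = [(s² + 9) - s·2s]/(s² + 9)² = (9 - s²)/(s² + 9)². So L{t·cos(3t)} = -F'(s) = (s² - 9)/(s² + 9)². Then L{8·t·cos(3t)} = 8·(s² - 9)/(s² + 9)²

Final answer: 8·(s² - 9)/(s² + 9)²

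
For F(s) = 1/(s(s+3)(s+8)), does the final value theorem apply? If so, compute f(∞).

Poles of sF(s) = 1/((s+3)(s+8)) are at s = -3 and s = -8, both in the left half-plane. Theorem applies. f(∞) = lim_{s→0} sF(s) = 1/(3·8) = 1/24

Final answer: 1/24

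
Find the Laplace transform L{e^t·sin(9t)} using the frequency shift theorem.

Frequency shift: L{e^(at)f(t)} = F(s-a). L{e^t·sin(9t)} = 9/((s-1)² + 81)

Final answer: 9/((s-1)² + 81)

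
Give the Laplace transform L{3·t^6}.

L{t^n} = n!/s^(n+1), so L{t^6} = 720/s^7. Then L{3·t^6} = 3·720/s^7 = 2160/s^7

Final answer: 2160/s^7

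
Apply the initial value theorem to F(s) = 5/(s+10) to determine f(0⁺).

f(0⁺) = lim_{s→∞} s·5/(s+10) = lim_{s→∞} 5s/(s+10) = 5

Final answer: 5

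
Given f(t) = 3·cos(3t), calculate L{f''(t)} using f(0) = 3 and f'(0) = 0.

F(s) = 3s/(s² + 9). L{f''(t)} = s²F(s) - sf(0) - f'(0) = 3s³/(s² + 9) - 3s = (3s³ - 3s(s² + 9))/(s² + 9) = -27s/(s² + 9)

Final answer: -27s/(s² + 9)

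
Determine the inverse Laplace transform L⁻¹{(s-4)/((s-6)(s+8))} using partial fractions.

Using partial fractions, f(t) = (2e^(6t) + 12e^(-8t))/14

Final answer: (2e^(6t) + 12e^(-8t))/14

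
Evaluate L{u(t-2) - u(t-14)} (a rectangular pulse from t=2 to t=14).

L{u(t-a)} = e^(-as)/s. L{u(t-2) - u(t-14)} = (e^(-2s) - e^(-14s))/s

Final answer: (e^(-2s) - e^(-14s))/s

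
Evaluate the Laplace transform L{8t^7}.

L{8t^7} = 8 · L{t^7} = 8 · 5040/s^8 = 40320/s^8

Final answer: 40320/s^8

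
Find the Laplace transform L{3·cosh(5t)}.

L{cosh(ωt)} = s/(s² - ω²), so L{cosh(5t)} = s/(s² - 25). Then L{3·cosh(5t)} = 3·s/(s² - 25) = 3s/(s² - 25)

Final answer: 3s/(s² - 25)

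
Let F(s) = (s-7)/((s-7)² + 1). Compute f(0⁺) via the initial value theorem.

f(0⁺) = lim_{s→∞} sF(s) = lim_{s→∞} s(s-7)/((s-7)² + 1) = 1

Final answer: 1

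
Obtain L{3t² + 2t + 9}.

L{3t² + 2t + 9} = 3·2/s³ + 2/s² + 9/s = 6/s³ + 2/s² + 9/s

Final answer: 6/s³ + 2/s² + 9/s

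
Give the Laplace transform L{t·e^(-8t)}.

L{t^n·e^(at)} = n!/(s-a)^(n+1), so L{t·e^(-8t)} = 1/(s+8)^2

Final answer: 1/(s+8)^2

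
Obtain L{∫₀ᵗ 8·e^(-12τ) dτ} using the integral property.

L{∫₀ᵗ f(τ)dτ} = F(s)/s with F(s) = 8/(s+12), so L{∫₀ᵗ 8·e^(-12τ) dτ} = 8/(s(s+12))

Final answer: 8/(s(s+12))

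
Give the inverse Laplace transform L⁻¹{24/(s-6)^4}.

L⁻¹{n!/(s-a)^(n+1)} = t^n·e^(at) with n=3, a=6. So L⁻¹{6/(s-6)^4} = t^3·e^(6t), and L⁻¹{24/(s-6)^4} = (24/6)·t^3·e^(6t) = 4·t^3·e^(6t)

Final answer: 4·t^3·e^(6t)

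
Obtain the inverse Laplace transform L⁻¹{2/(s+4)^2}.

L⁻¹{n!/(s-a)^(n+1)} = t^n·e^(at) with n=1, a=-4. So L⁻¹{1/(s+4)^2} = t·e^(-4t), and L⁻¹{2/(s+4)^2} = (2/1)·t·e^(-4t) = 2·t·e^(-4t)

Final answer: 2·t·e^(-4t)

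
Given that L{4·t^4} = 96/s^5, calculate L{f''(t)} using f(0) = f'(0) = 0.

L{f''(t)} = s²F(s) - sf(0) - f'(0) = s²·96/s^5 - 0 - 0 = 96/s^3

Final answer: 96/s^3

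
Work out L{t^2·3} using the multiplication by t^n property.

L{3} = 3/s. d^1/ds^1[1/s] = -1/s². d^2/ds^2[1/s] = 2/s^3. So L{t^2} = (-1)^{2}·2/s^3 = 2/s^3. Then L{t^2·3} = 3·2/s^3 = 6/s^3

Final answer: 6/s^3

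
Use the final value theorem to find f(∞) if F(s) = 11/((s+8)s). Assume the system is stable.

f(∞) = lim_{s→0} sF(s) = lim_{s→0} 11/(s+8) = 11/8

Final answer: 11/8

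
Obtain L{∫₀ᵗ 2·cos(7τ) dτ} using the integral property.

L{∫₀ᵗ f(τ)dτ} = F(s)/s with F(s) = 2s/(s² + 49), so the result is (2s/(s² + 49))/s = 2/(s² + 49)

Final answer: 2/(s² + 49)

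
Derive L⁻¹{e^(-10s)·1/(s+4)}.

L⁻¹{1/(s+4)} = e^(-4t). By the time shift theorem, L⁻¹{e^(-as)F(s)} = u(t-a)f(t-a) with a=10, so L⁻¹{e^(-10s)·1/(s+4)} = u(t-10)·e^(-4(t-10))

Final answer: u(t-10)·e^(-4(t-10))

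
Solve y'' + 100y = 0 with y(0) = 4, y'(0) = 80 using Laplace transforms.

L{y''} + 100L{y} = 0. s²Y - 4s - 80 + 100Y = 0. Y(s² + 100) = 4s + 80. Y = (4s + 80)/(s² + 100). Inverting: y(t) = 4cos(10t) + 8sin(10t)

Final answer: y(t) = 4cos(10t) + 8sin(10t)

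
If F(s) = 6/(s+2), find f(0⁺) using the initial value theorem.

f(0⁺) = lim_{s→∞} s·6/(s+2) = lim_{s→∞} 6s/(s+2) = 6

Final answer: 6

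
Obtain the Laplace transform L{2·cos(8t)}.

L{cos(ωt)} = s/(s² + ω²), so L{cos(8t)} = s/(s² + 64). Then L{2·cos(8t)} = 2·s/(s² + 64) = 2s/(s² + 64)

Final answer: 2s/(s² + 64)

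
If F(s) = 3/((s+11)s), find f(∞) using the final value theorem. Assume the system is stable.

f(∞) = lim_{s→0} sF(s) = lim_{s→0} 3/(s+11) = 3/11

Final answer: 3/11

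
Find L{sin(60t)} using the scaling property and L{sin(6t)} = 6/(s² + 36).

Using L{f(at)} = (1/a)F(s/a) with a=10: L{sin(60t)} = (1/10) · 6/((s/10)² + 36) = (1/10) · 6·100/(s² + 3600) = 60/(s² + 3600)

Final answer: 60/(s² + 3600)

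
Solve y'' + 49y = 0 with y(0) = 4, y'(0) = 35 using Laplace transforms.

L{y''} + 49L{y} = 0. s²Y - 4s - 35 + 49Y = 0. Y(s² + 49) = 4s + 35. Y = (4s + 35)/(s² + 49). Inverting: y(t) = 4cos(7t) + 5sin(7t)

Final answer: y(t) = 4cos(7t) + 5sin(7t)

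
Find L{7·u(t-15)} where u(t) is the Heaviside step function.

L{u(t-a)} = e^(-as)/s. Here a=15, so L{u(t-15)} = e^(-15s)/s, and L{7·u(t-15)} = 7·e^(-15s)/s

Final answer: 7·e^(-15s)/s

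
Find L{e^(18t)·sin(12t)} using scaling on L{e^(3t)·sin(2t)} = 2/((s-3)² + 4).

Scaling with a=6: L{e^(18t)·sin(12t)} = (1/6) · 2/((s/6-3)² + 4). Simplifying: 12/((s-18)² + 144)

Final answer: 12/((s-18)² + 144)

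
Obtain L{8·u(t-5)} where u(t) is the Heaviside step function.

L{u(t-a)} = e^(-as)/s. Here a=5, so L{u(t-5)} = e^(-5s)/s, and L{8·u(t-5)} = 8·e^(-5s)/s

Final answer: 8·e^(-5s)/s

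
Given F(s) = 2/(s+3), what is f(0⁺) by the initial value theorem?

f(0⁺) = lim_{s→∞} s·2/(s+3) = lim_{s→∞} 2s/(s+3) = 2

Final answer: 2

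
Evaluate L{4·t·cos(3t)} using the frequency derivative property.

L{cos(3t)} = s/(s² + 9). Derivative: d/ds[s/(s² + 9)] = [(s² + 9) - s·2s]/(s² + 9)² = (9 - s²)/(s² + 9)². So L{t·cos(3t)} = -F'(s) = (s² - 9)/(s² + 9)². Then L{4·t·cos(3t)} = 4·(s² - 9)/(s² + 9)²

Final answer: 4·(s² - 9)/(s² + 9)²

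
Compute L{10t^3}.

L{t^n} = n!/s^(n+1). So L{10t^3} = 10·3!/s^4 = 60/s^4

Final answer: 60/s^4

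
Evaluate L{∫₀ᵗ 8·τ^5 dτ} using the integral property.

L{∫₀ᵗ f(τ)dτ} = F(s)/s with f(t) = 8t^5. F(s) = 960/s^6, so L{∫₀ᵗ 8·τ^5 dτ} = (960/s^6)/s = 960/s^7. (Check: ∫₀ᵗ 8·τ^5 dτ = 8t^6/6.)

Final answer: 960/s^7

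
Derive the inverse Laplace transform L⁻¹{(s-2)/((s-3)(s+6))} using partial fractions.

Using partial fractions, f(t) = (e^(3t) + 8e^(-6t))/9

Final answer: (e^(3t) + 8e^(-6t))/9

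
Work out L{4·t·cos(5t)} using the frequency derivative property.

L{cos(5t)} = s/(s² + 25). Derivative: d/ds[s/(s² + 25)] = [(s² + 25) - s·2s]/(s² + 25)² = (25 - s²)/(s² + 25)². So L{t·cos(5t)} = -F'(s) = (s² - 25)/(s² + 25)². Then L{4·t·cos(5t)} = 4·(s² - 25)/(s² + 25)²

Final answer: 4·(s² - 25)/(s² + 25)²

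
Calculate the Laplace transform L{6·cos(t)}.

L{cos(ωt)} = s/(s² + ω²), so L{cos(t)} = s/(s² + 1). Then L{6·cos(t)} = 6·s/(s² + 1) = 6s/(s² + 1)

Final answer: 6s/(s² + 1)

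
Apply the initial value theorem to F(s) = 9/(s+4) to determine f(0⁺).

f(0⁺) = lim_{s→∞} s·9/(s+4) = lim_{s→∞} 9s/(s+4) = 9

Final answer: 9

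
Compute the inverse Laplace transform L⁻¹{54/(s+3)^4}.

L⁻¹{n!/(s-a)^(n+1)} = t^n·e^(at) with n=3, a=-3. So L⁻¹{6/(s+3)^4} = t^3·e^(-3t), and L⁻¹{54/(s+3)^4} = (54/6)·t^3·e^(-3t) = 9·t^3·e^(-3t)

Final answer: 9·t^3·e^(-3t)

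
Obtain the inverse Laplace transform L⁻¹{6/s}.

L⁻¹{c/s} = c, so L⁻¹{6/s} = 6

Final answer: 6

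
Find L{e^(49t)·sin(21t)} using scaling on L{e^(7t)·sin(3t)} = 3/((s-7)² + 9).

Scaling with a=7: L{e^(49t)·sin(21t)} = (1/7) · 3/((s/7-7)² + 9). Simplifying: 21/((s-49)² + 441)

Final answer: 21/((s-49)² + 441)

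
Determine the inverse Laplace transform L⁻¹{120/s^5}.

L⁻¹{n!/s^(n+1)} = t^n with n=4. So L⁻¹{24/s^5} = t^4, and L⁻¹{120/s^5} = (120/24)·t^4 = 5·t^4

Final answer: 5·t^4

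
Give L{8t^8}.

L{t^n} = n!/s^(n+1). So L{8t^8} = 8·8!/s^9 = 322560/s^9

Final answer: 322560/s^9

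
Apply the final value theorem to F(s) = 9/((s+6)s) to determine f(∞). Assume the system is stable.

f(∞) = lim_{s→0} sF(s) = lim_{s→0} 9/(s+6) = 3/2

Final answer: 3/2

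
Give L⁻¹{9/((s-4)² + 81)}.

Form: b/((s-a)² + b²) → e^(at)sin(bt). With a=4, b=9

Final answer: e^(4t)·sin(9t)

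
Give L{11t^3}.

L{t^n} = n!/s^(n+1). So L{11t^3} = 11·3!/s^4 = 66/s^4

Final answer: 66/s^4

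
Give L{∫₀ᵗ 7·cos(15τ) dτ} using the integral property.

L{∫₀ᵗ f(τ)dτ} = F(s)/s with F(s) = 7s/(s² + 225), so the result is (7s/(s² + 225))/s = 7/(s² + 225)

Final answer: 7/(s² + 225)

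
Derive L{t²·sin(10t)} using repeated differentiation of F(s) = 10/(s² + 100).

F(s) = 10/(s² + 100). F'(s) = -20s/(s² + 100)². F''(s) = -20(100 - 3s²)/(s² + 100)³ = (60s² - 2000)/(s² + 100)³. So L{t²·sin(10t)} = (-1)² F''(s) = (60s² - 2000)/(s² + 100)³

Final answer: (60s² - 2000)/(s² + 100)³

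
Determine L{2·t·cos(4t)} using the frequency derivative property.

L{cos(4t)} = s/(s² + 16). Derivative: d/ds[s/(s² + 16)] = [(s² + 16) - s·2s]/(s² + 16)² = (16 - s²)/(s² + 16)². So L{t·cos(4t)} = -F'(s) = (s² - 16)/(s² + 16)². Then L{2·t·cos(4t)} = 2·(s² - 16)/(s² + 16)²

Final answer: 2·(s² - 16)/(s² + 16)²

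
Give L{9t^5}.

L{t^n} = n!/s^(n+1). So L{9t^5} = 9·5!/s^6 = 1080/s^6

Final answer: 1080/s^6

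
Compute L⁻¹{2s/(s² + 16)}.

This is the form c·s/(s² + a²) with a = 4, c = 2. L⁻¹ = 2·cos(4t)

Final answer: 2·cos(4t)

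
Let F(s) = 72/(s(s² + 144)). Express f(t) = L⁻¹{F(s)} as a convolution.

72/(s(s² + 144)) = (1/s)·(72/(s² + 144)) = L{1}·L{6·sin(12t)}. So f(t) = 1*(6·sin(12t)) = ∫₀ᵗ 6·sin(12τ) dτ

Final answer: ∫₀ᵗ 6·sin(12τ) dτ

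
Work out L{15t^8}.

L{t^n} = n!/s^(n+1). So L{15t^8} = 15·8!/s^9 = 604800/s^9

Final answer: 604800/s^9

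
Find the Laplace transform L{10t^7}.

L{10t^7} = 10 · L{t^7} = 10 · 5040/s^8 = 50400/s^8

Final answer: 50400/s^8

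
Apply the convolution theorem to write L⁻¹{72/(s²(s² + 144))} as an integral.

72/(s²(s² + 144)) = (1/s²)·(72/(s² + 144)) = L{t}·L{6·sin(12t)}. So f(t) = t*(6·sin(12t)) = ∫₀ᵗ 6τ·sin(12(t-τ)) dτ

Final answer: ∫₀ᵗ 6τ·sin(12(t-τ)) dτ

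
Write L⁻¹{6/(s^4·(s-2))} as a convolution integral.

6/(s^4·(s-2)) = (6/s^4)·(1/(s-2)) = L{t^3}·L{e^(2t)}. So f(t) = t^3*e^(2t) = ∫₀ᵗ τ^3·e^(2(t-τ)) dτ

Final answer: ∫₀ᵗ τ^3·e^(2(t-τ)) dτ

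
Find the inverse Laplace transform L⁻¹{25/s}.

L⁻¹{c/s} = c, so L⁻¹{25/s} = 25

Final answer: 25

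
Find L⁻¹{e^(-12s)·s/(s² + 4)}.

L⁻¹{s/(s² + 4)} = cos(2t). By the time shift theorem, L⁻¹{e^(-as)F(s)} = u(t-a)f(t-a) with a=12, so L⁻¹{e^(-12s)·s/(s² + 4)} = u(t-12)·cos(2(t-12))

Final answer: u(t-12)·cos(2(t-12))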